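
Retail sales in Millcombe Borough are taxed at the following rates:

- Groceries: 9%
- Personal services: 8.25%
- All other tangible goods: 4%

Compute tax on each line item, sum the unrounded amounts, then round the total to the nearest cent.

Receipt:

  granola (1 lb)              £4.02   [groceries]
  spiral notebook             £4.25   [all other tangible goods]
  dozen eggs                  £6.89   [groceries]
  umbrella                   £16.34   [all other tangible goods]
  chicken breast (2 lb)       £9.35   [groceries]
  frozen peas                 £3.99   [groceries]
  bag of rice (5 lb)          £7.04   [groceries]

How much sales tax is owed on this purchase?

Granola (1 lb) £4.02: groceries → 9% → £0.3618
Spiral notebook £4.25: all other tangible goods → 4% → £0.17
Dozen eggs £6.89: groceries → 9% → £0.6201
Umbrella £16.34: all other tangible goods → 4% → £0.6536
Chicken breast (2 lb) £9.35: groceries → 9% → £0.8415
Frozen peas £3.99: groceries → 9% → £0.3591
Bag of rice (5 lb) £7.04: groceries → 9% → £0.6336
Unrounded tax sum = £3.6397 → £3.64

£3.64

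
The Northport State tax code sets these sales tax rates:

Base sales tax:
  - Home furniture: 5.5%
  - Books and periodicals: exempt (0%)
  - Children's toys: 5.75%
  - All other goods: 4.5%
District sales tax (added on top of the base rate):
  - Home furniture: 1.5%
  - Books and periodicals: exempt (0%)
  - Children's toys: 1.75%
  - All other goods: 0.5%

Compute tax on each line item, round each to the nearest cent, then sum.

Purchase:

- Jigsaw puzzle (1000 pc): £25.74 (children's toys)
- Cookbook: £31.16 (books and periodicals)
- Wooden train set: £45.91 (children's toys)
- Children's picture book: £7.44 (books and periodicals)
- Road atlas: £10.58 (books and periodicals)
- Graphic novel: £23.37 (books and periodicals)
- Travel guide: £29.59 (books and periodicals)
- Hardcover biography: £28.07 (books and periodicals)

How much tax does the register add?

Jigsaw puzzle (1000 pc) £25.74: children's toys → 5.75% + 1.75% district = 7.5% → £1.93
Cookbook £31.16: books and periodicals → 0% + 0% district = 0% → £0.00
Wooden train set £45.91: children's toys → 5.75% + 1.75% district = 7.5% → £3.44
Children's picture book £7.44: books and periodicals → 0% + 0% district = 0% → £0.00
Road atlas £10.58: books and periodicals → 0% + 0% district = 0% → £0.00
Graphic novel £23.37: books and periodicals → 0% + 0% district = 0% → £0.00
Travel guide £29.59: books and periodicals → 0% + 0% district = 0% → £0.00
Hardcover biography £28.07: books and periodicals → 0% + 0% district = 0% → £0.00
Total tax = £1.93 + £3.44 = £5.37

£5.37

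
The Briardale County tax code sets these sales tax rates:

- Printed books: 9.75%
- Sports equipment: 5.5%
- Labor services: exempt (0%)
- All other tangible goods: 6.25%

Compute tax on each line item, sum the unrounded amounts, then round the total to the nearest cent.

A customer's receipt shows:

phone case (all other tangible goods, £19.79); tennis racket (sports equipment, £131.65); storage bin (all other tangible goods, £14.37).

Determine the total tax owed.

£9.38

Phone case £19.79: all other tangible goods → 6.25% → £1.236875
Tennis racket £131.65: sports equipment → 5.5% → £7.24075
Storage bin £14.37: all other tangible goods → 6.25% → £0.898125
Unrounded tax sum = £9.37575 → £9.38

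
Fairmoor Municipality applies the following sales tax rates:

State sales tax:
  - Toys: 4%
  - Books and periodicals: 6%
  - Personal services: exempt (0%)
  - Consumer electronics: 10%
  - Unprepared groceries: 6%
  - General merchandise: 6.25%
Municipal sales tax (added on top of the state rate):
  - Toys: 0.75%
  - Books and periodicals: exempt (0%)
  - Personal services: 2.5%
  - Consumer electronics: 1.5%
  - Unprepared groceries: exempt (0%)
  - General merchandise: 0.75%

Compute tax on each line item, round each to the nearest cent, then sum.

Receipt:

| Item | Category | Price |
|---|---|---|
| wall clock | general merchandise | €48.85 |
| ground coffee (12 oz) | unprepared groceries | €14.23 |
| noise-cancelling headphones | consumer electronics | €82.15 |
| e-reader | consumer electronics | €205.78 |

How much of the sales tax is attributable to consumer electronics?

Noise-cancelling headphones €82.15: consumer electronics → 10% + 1.5% municipal = 11.5% → €9.45
E-reader €205.78: consumer electronics → 10% + 1.5% municipal = 11.5% → €23.66
Tax on consumer electronics = €9.45 + €23.66 = €33.11

€33.11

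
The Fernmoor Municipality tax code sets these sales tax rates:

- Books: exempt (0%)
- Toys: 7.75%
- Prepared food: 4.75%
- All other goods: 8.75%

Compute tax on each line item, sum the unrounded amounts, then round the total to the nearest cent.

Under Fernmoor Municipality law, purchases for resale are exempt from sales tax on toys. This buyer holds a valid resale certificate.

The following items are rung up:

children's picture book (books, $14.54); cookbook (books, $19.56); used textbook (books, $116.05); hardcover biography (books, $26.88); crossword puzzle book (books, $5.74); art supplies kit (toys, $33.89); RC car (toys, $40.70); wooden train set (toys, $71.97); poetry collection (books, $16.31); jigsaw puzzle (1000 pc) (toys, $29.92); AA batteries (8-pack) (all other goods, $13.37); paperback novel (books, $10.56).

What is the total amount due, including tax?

Children's picture book $14.54: books → 0% → $0.00
Cookbook $19.56: books → 0% → $0.00
Used textbook $116.05: books → 0% → $0.00
Hardcover biography $26.88: books → 0% → $0.00
Crossword puzzle book $5.74: books → 0% → $0.00
Art supplies kit $33.89: toys, buyer-exempt → 0% → $0.00
RC car $40.70: toys, buyer-exempt → 0% → $0.00
Wooden train set $71.97: toys, buyer-exempt → 0% → $0.00
Poetry collection $16.31: books → 0% → $0.00
Jigsaw puzzle (1000 pc) $29.92: toys, buyer-exempt → 0% → $0.00
AA batteries (8-pack) $13.37: all other goods → 8.75% → $1.169875
Paperback novel $10.56: books → 0% → $0.00
Subtotal = $399.49; unrounded tax = $1.169875 → $1.17; total due = $400.66

$400.66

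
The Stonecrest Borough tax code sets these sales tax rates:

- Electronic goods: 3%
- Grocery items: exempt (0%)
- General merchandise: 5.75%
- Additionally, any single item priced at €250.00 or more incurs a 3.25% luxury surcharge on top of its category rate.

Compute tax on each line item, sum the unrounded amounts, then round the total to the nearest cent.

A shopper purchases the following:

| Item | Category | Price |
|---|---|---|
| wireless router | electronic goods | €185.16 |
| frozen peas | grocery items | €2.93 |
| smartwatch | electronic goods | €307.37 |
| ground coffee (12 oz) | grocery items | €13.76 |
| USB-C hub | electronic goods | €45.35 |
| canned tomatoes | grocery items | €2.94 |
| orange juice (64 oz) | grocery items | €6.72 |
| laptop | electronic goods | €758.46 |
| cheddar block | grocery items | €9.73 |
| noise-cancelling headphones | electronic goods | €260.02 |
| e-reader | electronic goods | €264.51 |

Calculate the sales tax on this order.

Wireless router €185.16: electronic goods → 3% → €5.5548
Frozen peas €2.93: grocery items → 0% → €0.00
Smartwatch €307.37: electronic goods → 3% + 3.25% surcharge = 6.25% → €19.210625
Ground coffee (12 oz) €13.76: grocery items → 0% → €0.00
USB-C hub €45.35: electronic goods → 3% → €1.3605
Canned tomatoes €2.94: grocery items → 0% → €0.00
Orange juice (64 oz) €6.72: grocery items → 0% → €0.00
Laptop €758.46: electronic goods → 3% + 3.25% surcharge = 6.25% → €47.40375
Cheddar block €9.73: grocery items → 0% → €0.00
Noise-cancelling headphones €260.02: electronic goods → 3% + 3.25% surcharge = 6.25% → €16.25125
E-reader €264.51: electronic goods → 3% + 3.25% surcharge = 6.25% → €16.531875
Unrounded tax sum = €106.3128 → €106.31

€106.31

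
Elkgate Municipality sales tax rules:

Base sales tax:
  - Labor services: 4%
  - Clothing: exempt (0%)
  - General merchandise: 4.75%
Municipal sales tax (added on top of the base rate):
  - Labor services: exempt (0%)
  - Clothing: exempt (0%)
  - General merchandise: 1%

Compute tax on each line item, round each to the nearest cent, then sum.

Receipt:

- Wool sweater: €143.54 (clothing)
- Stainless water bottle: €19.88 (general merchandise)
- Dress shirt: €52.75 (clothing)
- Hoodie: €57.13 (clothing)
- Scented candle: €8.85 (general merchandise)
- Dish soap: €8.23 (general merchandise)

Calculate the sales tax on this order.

Wool sweater €143.54: clothing → 0% + 0% municipal = 0% → €0.00
Stainless water bottle €19.88: general merchandise → 4.75% + 1% municipal = 5.75% → €1.14
Dress shirt €52.75: clothing → 0% + 0% municipal = 0% → €0.00
Hoodie €57.13: clothing → 0% + 0% municipal = 0% → €0.00
Scented candle €8.85: general merchandise → 4.75% + 1% municipal = 5.75% → €0.51
Dish soap €8.23: general merchandise → 4.75% + 1% municipal = 5.75% → €0.47
Total tax = €1.14 + €0.51 + €0.47 = €2.12

€2.12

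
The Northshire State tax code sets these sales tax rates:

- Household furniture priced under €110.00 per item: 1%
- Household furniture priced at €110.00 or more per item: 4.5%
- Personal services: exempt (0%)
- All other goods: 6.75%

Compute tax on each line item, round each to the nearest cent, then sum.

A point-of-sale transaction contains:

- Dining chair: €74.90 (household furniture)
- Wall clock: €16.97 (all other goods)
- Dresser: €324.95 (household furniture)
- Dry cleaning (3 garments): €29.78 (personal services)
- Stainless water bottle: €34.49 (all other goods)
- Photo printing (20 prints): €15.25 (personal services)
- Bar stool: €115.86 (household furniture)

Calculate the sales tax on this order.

Dining chair €74.90: household furniture, under €110.00 → 1% → €0.75
Wall clock €16.97: all other goods → 6.75% → €1.15
Dresser €324.95: household furniture, €110.00 or more → 4.5% → €14.62
Dry cleaning (3 garments) €29.78: personal services → 0% → €0.00
Stainless water bottle €34.49: all other goods → 6.75% → €2.33
Photo printing (20 prints) €15.25: personal services → 0% → €0.00
Bar stool €115.86: household furniture, €110.00 or more → 4.5% → €5.21
Total tax = €0.75 + €1.15 + €14.62 + €2.33 + €5.21 = €24.06

€24.06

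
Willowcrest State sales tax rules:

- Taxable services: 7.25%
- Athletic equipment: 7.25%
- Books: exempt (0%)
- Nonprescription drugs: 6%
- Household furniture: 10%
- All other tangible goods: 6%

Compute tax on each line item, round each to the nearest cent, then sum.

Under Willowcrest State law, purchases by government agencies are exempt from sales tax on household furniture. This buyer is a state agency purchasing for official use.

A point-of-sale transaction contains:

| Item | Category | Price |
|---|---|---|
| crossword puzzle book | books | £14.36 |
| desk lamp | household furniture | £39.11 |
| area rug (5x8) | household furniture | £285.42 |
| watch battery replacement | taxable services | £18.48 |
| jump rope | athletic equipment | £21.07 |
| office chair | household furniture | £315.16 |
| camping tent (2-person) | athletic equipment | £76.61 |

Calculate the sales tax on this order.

£8.42

Crossword puzzle book £14.36: books → 0% → £0.00
Desk lamp £39.11: household furniture, buyer-exempt → 0% → £0.00
Area rug (5x8) £285.42: household furniture, buyer-exempt → 0% → £0.00
Watch battery replacement £18.48: taxable services → 7.25% → £1.34
Jump rope £21.07: athletic equipment → 7.25% → £1.53
Office chair £315.16: household furniture, buyer-exempt → 0% → £0.00
Camping tent (2-person) £76.61: athletic equipment → 7.25% → £5.55
Total tax = £1.34 + £1.53 + £5.55 = £8.42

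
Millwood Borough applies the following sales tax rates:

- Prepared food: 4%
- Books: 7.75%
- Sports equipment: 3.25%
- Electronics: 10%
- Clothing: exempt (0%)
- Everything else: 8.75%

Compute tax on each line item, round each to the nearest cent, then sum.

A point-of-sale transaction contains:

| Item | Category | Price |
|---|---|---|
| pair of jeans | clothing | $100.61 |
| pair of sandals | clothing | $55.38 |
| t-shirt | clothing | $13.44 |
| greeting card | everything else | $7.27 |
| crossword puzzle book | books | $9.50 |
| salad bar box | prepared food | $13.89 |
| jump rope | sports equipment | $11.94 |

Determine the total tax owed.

Pair of jeans $100.61: clothing → 0% → $0.00
Pair of sandals $55.38: clothing → 0% → $0.00
T-shirt $13.44: clothing → 0% → $0.00
Greeting card $7.27: everything else → 8.75% → $0.64
Crossword puzzle book $9.50: books → 7.75% → $0.74
Salad bar box $13.89: prepared food → 4% → $0.56
Jump rope $11.94: sports equipment → 3.25% → $0.39
Total tax = $0.64 + $0.74 + $0.56 + $0.39 = $2.33

$2.33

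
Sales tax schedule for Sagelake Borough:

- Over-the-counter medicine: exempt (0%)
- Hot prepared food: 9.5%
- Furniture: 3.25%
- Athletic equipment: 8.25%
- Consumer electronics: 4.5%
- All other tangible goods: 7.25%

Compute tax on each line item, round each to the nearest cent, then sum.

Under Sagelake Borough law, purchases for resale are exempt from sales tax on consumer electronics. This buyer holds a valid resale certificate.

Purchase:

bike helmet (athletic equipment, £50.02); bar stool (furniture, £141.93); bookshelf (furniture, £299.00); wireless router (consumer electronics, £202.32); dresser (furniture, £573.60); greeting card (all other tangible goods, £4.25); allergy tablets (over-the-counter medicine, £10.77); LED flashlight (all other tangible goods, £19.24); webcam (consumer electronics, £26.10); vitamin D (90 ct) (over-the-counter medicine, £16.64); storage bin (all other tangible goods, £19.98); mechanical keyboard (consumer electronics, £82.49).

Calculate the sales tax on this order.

Bike helmet £50.02: athletic equipment → 8.25% → £4.13
Bar stool £141.93: furniture → 3.25% → £4.61
Bookshelf £299.00: furniture → 3.25% → £9.72
Wireless router £202.32: consumer electronics, buyer-exempt → 0% → £0.00
Dresser £573.60: furniture → 3.25% → £18.64
Greeting card £4.25: all other tangible goods → 7.25% → £0.31
Allergy tablets £10.77: over-the-counter medicine → 0% → £0.00
LED flashlight £19.24: all other tangible goods → 7.25% → £1.39
Webcam £26.10: consumer electronics, buyer-exempt → 0% → £0.00
Vitamin D (90 ct) £16.64: over-the-counter medicine → 0% → £0.00
Storage bin £19.98: all other tangible goods → 7.25% → £1.45
Mechanical keyboard £82.49: consumer electronics, buyer-exempt → 0% → £0.00
Total tax = £4.13 + £4.61 + £9.72 + £18.64 + £0.31 + £1.39 + £1.45 = £40.25

£40.25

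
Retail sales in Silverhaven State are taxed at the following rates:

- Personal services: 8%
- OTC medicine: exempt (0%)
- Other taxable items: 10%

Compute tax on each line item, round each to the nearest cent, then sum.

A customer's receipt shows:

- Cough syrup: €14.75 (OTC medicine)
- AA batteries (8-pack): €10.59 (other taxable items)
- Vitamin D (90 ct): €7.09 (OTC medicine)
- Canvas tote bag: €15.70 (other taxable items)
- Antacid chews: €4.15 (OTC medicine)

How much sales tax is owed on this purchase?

Cough syrup €14.75: OTC medicine → 0% → €0.00
AA batteries (8-pack) €10.59: other taxable items → 10% → €1.06
Vitamin D (90 ct) €7.09: OTC medicine → 0% → €0.00
Canvas tote bag €15.70: other taxable items → 10% → €1.57
Antacid chews €4.15: OTC medicine → 0% → €0.00
Total tax = €1.06 + €1.57 = €2.63

€2.63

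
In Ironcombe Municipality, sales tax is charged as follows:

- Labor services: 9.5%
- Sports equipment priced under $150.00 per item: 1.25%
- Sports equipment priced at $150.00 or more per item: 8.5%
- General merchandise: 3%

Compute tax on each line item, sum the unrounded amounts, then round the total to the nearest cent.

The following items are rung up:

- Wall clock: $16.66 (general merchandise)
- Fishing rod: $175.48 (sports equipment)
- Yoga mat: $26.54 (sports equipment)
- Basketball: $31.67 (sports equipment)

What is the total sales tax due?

Wall clock $16.66: general merchandise → 3% → $0.4998
Fishing rod $175.48: sports equipment, $150.00 or more → 8.5% → $14.9158
Yoga mat $26.54: sports equipment, under $150.00 → 1.25% → $0.33175
Basketball $31.67: sports equipment, under $150.00 → 1.25% → $0.395875
Unrounded tax sum = $16.143225 → $16.14

$16.14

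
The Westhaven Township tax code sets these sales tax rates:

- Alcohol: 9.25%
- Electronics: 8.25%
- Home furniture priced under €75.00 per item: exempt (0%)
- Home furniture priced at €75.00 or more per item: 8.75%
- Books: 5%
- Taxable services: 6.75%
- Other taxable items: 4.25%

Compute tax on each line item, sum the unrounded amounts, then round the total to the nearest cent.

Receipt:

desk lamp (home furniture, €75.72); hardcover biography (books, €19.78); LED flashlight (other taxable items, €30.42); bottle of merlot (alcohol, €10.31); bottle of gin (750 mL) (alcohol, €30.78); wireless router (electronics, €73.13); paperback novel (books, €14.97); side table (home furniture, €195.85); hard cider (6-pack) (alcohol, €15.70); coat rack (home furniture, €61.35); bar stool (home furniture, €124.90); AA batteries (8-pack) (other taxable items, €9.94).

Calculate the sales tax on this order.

Desk lamp €75.72: home furniture, €75.00 or more → 8.75% → €6.6255
Hardcover biography €19.78: books → 5% → €0.989
LED flashlight €30.42: other taxable items → 4.25% → €1.29285
Bottle of merlot €10.31: alcohol → 9.25% → €0.953675
Bottle of gin (750 mL) €30.78: alcohol → 9.25% → €2.84715
Wireless router €73.13: electronics → 8.25% → €6.033225
Paperback novel €14.97: books → 5% → €0.7485
Side table €195.85: home furniture, €75.00 or more → 8.75% → €17.136875
Hard cider (6-pack) €15.70: alcohol → 9.25% → €1.45225
Coat rack €61.35: home furniture, under €75.00 → 0% → €0.00
Bar stool €124.90: home furniture, €75.00 or more → 8.75% → €10.92875
AA batteries (8-pack) €9.94: other taxable items → 4.25% → €0.42245
Unrounded tax sum = €49.430225 → €49.43

€49.43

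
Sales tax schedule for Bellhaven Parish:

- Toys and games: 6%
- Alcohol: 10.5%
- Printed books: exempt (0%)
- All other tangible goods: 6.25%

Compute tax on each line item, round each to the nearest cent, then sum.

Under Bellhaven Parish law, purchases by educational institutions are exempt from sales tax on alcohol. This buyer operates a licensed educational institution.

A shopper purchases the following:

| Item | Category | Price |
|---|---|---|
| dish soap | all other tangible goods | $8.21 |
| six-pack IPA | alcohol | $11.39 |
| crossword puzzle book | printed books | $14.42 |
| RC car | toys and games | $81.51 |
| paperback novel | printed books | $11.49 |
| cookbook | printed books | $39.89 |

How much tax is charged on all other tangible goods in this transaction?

$0.51

Dish soap $8.21: all other tangible goods → 6.25% → $0.51
Tax on all other tangible goods = $0.51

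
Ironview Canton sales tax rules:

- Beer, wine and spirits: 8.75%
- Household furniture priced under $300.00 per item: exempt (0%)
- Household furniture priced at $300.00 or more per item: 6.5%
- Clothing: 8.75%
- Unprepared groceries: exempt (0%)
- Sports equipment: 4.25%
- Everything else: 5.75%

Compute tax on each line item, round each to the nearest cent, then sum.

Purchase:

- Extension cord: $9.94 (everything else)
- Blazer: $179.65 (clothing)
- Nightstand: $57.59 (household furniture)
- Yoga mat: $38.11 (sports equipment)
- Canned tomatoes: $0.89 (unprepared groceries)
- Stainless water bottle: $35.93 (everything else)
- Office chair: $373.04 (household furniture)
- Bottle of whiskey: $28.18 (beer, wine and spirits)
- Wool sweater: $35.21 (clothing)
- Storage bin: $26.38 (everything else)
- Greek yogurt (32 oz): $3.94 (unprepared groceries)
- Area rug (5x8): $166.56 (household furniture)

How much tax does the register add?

$51.30

Extension cord $9.94: everything else → 5.75% → $0.57
Blazer $179.65: clothing → 8.75% → $15.72
Nightstand $57.59: household furniture, under $300.00 → 0% → $0.00
Yoga mat $38.11: sports equipment → 4.25% → $1.62
Canned tomatoes $0.89: unprepared groceries → 0% → $0.00
Stainless water bottle $35.93: everything else → 5.75% → $2.07
Office chair $373.04: household furniture, $300.00 or more → 6.5% → $24.25
Bottle of whiskey $28.18: beer, wine and spirits → 8.75% → $2.47
Wool sweater $35.21: clothing → 8.75% → $3.08
Storage bin $26.38: everything else → 5.75% → $1.52
Greek yogurt (32 oz) $3.94: unprepared groceries → 0% → $0.00
Area rug (5x8) $166.56: household furniture, under $300.00 → 0% → $0.00
Total tax = $0.57 + $15.72 + $1.62 + $2.07 + $24.25 + $2.47 + $3.08 + $1.52 = $51.30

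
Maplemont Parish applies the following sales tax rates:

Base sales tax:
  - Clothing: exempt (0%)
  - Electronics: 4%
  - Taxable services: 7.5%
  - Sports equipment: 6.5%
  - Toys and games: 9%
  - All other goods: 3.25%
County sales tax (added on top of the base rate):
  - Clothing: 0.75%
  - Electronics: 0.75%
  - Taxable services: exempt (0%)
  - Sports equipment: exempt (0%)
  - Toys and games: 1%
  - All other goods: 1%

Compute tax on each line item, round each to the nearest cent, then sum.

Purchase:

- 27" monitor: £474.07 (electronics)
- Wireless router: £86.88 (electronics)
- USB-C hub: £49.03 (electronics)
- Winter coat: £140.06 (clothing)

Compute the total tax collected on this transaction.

27" monitor £474.07: electronics → 4% + 0.75% county = 4.75% → £22.52
Wireless router £86.88: electronics → 4% + 0.75% county = 4.75% → £4.13
USB-C hub £49.03: electronics → 4% + 0.75% county = 4.75% → £2.33
Winter coat £140.06: clothing → 0% + 0.75% county = 0.75% → £1.05
Total tax = £22.52 + £4.13 + £2.33 + £1.05 = £30.03

£30.03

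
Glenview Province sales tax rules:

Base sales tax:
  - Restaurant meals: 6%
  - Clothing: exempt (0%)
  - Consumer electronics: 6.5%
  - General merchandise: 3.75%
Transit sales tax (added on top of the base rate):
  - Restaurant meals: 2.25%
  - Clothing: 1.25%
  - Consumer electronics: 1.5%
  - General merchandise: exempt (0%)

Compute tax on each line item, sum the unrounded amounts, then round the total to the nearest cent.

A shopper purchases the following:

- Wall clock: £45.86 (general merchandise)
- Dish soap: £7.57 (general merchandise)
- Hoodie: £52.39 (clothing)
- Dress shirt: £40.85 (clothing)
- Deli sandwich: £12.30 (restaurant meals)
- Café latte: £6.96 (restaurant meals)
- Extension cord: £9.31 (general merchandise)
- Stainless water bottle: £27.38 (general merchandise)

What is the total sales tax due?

Wall clock £45.86: general merchandise → 3.75% + 0% transit = 3.75% → £1.71975
Dish soap £7.57: general merchandise → 3.75% + 0% transit = 3.75% → £0.283875
Hoodie £52.39: clothing → 0% + 1.25% transit = 1.25% → £0.654875
Dress shirt £40.85: clothing → 0% + 1.25% transit = 1.25% → £0.510625
Deli sandwich £12.30: restaurant meals → 6% + 2.25% transit = 8.25% → £1.01475
Café latte £6.96: restaurant meals → 6% + 2.25% transit = 8.25% → £0.5742
Extension cord £9.31: general merchandise → 3.75% + 0% transit = 3.75% → £0.349125
Stainless water bottle £27.38: general merchandise → 3.75% + 0% transit = 3.75% → £1.02675
Unrounded tax sum = £6.13395 → £6.13

£6.13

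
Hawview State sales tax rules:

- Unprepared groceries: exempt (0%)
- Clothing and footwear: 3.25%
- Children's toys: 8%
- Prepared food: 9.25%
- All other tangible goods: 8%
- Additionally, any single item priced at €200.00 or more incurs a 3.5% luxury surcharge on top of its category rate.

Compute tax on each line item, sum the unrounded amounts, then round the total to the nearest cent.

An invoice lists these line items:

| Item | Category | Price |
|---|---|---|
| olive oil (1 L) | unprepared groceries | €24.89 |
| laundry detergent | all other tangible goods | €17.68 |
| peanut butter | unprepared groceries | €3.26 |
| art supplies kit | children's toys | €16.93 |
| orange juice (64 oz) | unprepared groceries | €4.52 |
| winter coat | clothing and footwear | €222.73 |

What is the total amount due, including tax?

Olive oil (1 L) €24.89: unprepared groceries → 0% → €0.00
Laundry detergent €17.68: all other tangible goods → 8% → €1.4144
Peanut butter €3.26: unprepared groceries → 0% → €0.00
Art supplies kit €16.93: children's toys → 8% → €1.3544
Orange juice (64 oz) €4.52: unprepared groceries → 0% → €0.00
Winter coat €222.73: clothing and footwear → 3.25% + 3.5% surcharge = 6.75% → €15.034275
Subtotal = €290.01; unrounded tax = €17.803075 → €17.80; total due = €307.81

€307.81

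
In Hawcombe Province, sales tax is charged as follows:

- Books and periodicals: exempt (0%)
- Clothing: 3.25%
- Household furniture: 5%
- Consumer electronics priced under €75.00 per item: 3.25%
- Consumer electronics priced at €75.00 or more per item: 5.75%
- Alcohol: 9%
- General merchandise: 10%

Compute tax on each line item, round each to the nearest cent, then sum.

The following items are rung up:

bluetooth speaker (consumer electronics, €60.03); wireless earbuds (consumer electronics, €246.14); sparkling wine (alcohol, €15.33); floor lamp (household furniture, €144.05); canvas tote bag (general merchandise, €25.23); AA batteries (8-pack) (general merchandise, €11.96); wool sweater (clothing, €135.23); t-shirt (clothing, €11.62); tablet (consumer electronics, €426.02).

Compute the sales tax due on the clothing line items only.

€4.77

Wool sweater €135.23: clothing → 3.25% → €4.39
T-shirt €11.62: clothing → 3.25% → €0.38
Tax on clothing = €4.39 + €0.38 = €4.77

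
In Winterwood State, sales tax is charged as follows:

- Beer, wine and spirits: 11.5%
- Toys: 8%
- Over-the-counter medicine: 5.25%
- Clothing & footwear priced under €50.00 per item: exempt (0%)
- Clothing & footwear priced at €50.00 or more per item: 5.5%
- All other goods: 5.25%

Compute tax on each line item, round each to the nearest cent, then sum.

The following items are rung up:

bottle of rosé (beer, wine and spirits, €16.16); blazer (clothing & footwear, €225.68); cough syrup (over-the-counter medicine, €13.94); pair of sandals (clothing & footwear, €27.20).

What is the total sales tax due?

Bottle of rosé €16.16: beer, wine and spirits → 11.5% → €1.86
Blazer €225.68: clothing & footwear, €50.00 or more → 5.5% → €12.41
Cough syrup €13.94: over-the-counter medicine → 5.25% → €0.73
Pair of sandals €27.20: clothing & footwear, under €50.00 → 0% → €0.00
Total tax = €1.86 + €12.41 + €0.73 = €15.00

€15.00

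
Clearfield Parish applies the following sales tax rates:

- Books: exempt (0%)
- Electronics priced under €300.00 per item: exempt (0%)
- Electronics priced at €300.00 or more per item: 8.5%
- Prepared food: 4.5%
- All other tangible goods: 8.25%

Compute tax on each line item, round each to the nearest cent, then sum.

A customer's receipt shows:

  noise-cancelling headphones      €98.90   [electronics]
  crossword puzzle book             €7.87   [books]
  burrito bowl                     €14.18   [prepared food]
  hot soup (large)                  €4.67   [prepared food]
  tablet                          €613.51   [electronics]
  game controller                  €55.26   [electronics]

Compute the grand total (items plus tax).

€847.39

Noise-cancelling headphones €98.90: electronics, under €300.00 → 0% → €0.00
Crossword puzzle book €7.87: books → 0% → €0.00
Burrito bowl €14.18: prepared food → 4.5% → €0.64
Hot soup (large) €4.67: prepared food → 4.5% → €0.21
Tablet €613.51: electronics, €300.00 or more → 8.5% → €52.15
Game controller €55.26: electronics, under €300.00 → 0% → €0.00
Subtotal = €794.39; tax = €53.00; total due = €847.39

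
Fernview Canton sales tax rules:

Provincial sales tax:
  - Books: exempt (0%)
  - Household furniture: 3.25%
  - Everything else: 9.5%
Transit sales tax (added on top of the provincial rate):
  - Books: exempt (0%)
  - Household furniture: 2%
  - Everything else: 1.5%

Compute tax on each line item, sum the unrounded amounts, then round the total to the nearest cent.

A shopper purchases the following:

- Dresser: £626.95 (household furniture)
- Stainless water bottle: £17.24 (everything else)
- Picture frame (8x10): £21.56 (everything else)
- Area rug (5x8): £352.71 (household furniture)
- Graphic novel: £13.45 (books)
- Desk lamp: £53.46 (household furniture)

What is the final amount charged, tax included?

Dresser £626.95: household furniture → 3.25% + 2% transit = 5.25% → £32.914875
Stainless water bottle £17.24: everything else → 9.5% + 1.5% transit = 11% → £1.8964
Picture frame (8x10) £21.56: everything else → 9.5% + 1.5% transit = 11% → £2.3716
Area rug (5x8) £352.71: household furniture → 3.25% + 2% transit = 5.25% → £18.517275
Graphic novel £13.45: books → 0% + 0% transit = 0% → £0.00
Desk lamp £53.46: household furniture → 3.25% + 2% transit = 5.25% → £2.80665
Subtotal = £1085.37; unrounded tax = £58.5068 → £58.51; total due = £1143.88

£1143.88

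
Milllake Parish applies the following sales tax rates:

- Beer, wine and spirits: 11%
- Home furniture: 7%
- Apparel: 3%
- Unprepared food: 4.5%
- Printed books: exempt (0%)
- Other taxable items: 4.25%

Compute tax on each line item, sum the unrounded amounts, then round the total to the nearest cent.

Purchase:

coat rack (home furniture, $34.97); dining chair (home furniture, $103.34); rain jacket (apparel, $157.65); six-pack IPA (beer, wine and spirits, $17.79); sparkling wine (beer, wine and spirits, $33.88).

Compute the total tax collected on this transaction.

Coat rack $34.97: home furniture → 7% → $2.4479
Dining chair $103.34: home furniture → 7% → $7.2338
Rain jacket $157.65: apparel → 3% → $4.7295
Six-pack IPA $17.79: beer, wine and spirits → 11% → $1.9569
Sparkling wine $33.88: beer, wine and spirits → 11% → $3.7268
Unrounded tax sum = $20.0949 → $20.09

$20.09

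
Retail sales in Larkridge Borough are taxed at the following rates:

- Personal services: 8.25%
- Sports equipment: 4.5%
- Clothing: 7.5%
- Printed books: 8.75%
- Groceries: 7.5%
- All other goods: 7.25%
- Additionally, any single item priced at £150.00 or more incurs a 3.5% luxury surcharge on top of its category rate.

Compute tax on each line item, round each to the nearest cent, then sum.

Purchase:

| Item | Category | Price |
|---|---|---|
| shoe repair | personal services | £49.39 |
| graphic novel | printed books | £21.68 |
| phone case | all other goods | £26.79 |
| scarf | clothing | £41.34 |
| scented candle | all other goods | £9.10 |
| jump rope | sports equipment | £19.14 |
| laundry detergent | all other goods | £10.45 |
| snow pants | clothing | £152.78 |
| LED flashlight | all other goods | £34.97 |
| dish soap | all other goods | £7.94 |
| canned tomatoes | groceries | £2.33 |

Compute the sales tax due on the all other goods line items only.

£6.48

Phone case £26.79: all other goods → 7.25% → £1.94
Scented candle £9.10: all other goods → 7.25% → £0.66
Laundry detergent £10.45: all other goods → 7.25% → £0.76
LED flashlight £34.97: all other goods → 7.25% → £2.54
Dish soap £7.94: all other goods → 7.25% → £0.58
Tax on all other goods = £1.94 + £0.66 + £0.76 + £2.54 + £0.58 = £6.48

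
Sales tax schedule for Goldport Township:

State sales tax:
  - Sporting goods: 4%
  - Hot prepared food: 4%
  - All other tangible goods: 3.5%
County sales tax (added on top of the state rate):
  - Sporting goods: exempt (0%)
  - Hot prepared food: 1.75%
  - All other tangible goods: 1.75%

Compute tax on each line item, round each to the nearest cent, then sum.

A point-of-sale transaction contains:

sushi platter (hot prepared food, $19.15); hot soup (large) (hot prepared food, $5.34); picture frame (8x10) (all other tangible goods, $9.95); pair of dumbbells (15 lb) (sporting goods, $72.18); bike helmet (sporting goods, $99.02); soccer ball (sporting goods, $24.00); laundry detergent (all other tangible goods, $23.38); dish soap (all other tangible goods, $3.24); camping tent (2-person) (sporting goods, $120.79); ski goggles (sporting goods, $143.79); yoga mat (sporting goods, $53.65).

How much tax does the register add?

$23.87

Sushi platter $19.15: hot prepared food → 4% + 1.75% county = 5.75% → $1.10
Hot soup (large) $5.34: hot prepared food → 4% + 1.75% county = 5.75% → $0.31
Picture frame (8x10) $9.95: all other tangible goods → 3.5% + 1.75% county = 5.25% → $0.52
Pair of dumbbells (15 lb) $72.18: sporting goods → 4% + 0% county = 4% → $2.89
Bike helmet $99.02: sporting goods → 4% + 0% county = 4% → $3.96
Soccer ball $24.00: sporting goods → 4% + 0% county = 4% → $0.96
Laundry detergent $23.38: all other tangible goods → 3.5% + 1.75% county = 5.25% → $1.23
Dish soap $3.24: all other tangible goods → 3.5% + 1.75% county = 5.25% → $0.17
Camping tent (2-person) $120.79: sporting goods → 4% + 0% county = 4% → $4.83
Ski goggles $143.79: sporting goods → 4% + 0% county = 4% → $5.75
Yoga mat $53.65: sporting goods → 4% + 0% county = 4% → $2.15
Total tax = $1.10 + $0.31 + $0.52 + $2.89 + $3.96 + $0.96 + $1.23 + $0.17 + $4.83 + $5.75 + $2.15 = $23.87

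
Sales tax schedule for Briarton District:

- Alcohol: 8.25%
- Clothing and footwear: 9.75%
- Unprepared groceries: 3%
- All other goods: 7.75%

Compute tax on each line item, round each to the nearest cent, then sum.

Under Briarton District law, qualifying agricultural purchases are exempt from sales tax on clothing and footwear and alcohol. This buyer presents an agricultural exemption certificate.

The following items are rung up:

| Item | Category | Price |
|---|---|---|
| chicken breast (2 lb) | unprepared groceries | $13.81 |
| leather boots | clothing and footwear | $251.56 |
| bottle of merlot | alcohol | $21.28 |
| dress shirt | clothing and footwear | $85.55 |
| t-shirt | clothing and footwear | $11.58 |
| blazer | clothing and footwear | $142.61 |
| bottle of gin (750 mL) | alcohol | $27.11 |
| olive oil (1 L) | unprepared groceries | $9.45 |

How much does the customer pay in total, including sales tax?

Chicken breast (2 lb) $13.81: unprepared groceries → 3% → $0.41
Leather boots $251.56: clothing and footwear, buyer-exempt → 0% → $0.00
Bottle of merlot $21.28: alcohol, buyer-exempt → 0% → $0.00
Dress shirt $85.55: clothing and footwear, buyer-exempt → 0% → $0.00
T-shirt $11.58: clothing and footwear, buyer-exempt → 0% → $0.00
Blazer $142.61: clothing and footwear, buyer-exempt → 0% → $0.00
Bottle of gin (750 mL) $27.11: alcohol, buyer-exempt → 0% → $0.00
Olive oil (1 L) $9.45: unprepared groceries → 3% → $0.28
Subtotal = $562.95; tax = $0.69; total due = $563.64

$563.64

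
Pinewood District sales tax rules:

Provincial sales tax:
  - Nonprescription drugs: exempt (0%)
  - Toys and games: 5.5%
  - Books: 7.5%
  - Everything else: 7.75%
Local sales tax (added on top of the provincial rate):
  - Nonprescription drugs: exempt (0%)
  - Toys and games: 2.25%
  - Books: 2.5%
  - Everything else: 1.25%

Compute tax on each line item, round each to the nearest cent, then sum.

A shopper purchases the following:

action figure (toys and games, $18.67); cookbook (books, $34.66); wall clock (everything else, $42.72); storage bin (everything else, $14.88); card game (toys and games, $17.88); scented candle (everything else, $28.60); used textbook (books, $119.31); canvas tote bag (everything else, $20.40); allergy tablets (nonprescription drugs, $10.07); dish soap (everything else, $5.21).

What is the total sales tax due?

Action figure $18.67: toys and games → 5.5% + 2.25% local = 7.75% → $1.45
Cookbook $34.66: books → 7.5% + 2.5% local = 10% → $3.47
Wall clock $42.72: everything else → 7.75% + 1.25% local = 9% → $3.84
Storage bin $14.88: everything else → 7.75% + 1.25% local = 9% → $1.34
Card game $17.88: toys and games → 5.5% + 2.25% local = 7.75% → $1.39
Scented candle $28.60: everything else → 7.75% + 1.25% local = 9% → $2.57
Used textbook $119.31: books → 7.5% + 2.5% local = 10% → $11.93
Canvas tote bag $20.40: everything else → 7.75% + 1.25% local = 9% → $1.84
Allergy tablets $10.07: nonprescription drugs → 0% + 0% local = 0% → $0.00
Dish soap $5.21: everything else → 7.75% + 1.25% local = 9% → $0.47
Total tax = $1.45 + $3.47 + $3.84 + $1.34 + $1.39 + $2.57 + $11.93 + $1.84 + $0.47 = $28.30

$28.30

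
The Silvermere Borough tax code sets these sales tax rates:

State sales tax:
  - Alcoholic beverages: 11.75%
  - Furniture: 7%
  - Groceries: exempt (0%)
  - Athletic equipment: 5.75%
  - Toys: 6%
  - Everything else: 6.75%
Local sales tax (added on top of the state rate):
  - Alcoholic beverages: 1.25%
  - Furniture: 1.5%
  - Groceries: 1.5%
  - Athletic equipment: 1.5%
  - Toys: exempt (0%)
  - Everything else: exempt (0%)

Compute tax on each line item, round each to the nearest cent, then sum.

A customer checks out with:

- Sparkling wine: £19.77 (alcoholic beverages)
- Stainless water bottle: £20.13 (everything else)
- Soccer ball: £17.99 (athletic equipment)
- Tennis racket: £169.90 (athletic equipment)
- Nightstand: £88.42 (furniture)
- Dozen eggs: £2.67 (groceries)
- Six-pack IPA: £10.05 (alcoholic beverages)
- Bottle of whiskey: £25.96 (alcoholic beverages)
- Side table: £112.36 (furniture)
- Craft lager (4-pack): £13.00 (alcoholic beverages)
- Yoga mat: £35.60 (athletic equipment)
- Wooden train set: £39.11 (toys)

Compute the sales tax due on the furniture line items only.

Nightstand £88.42: furniture → 7% + 1.5% local = 8.5% → £7.52
Side table £112.36: furniture → 7% + 1.5% local = 8.5% → £9.55
Tax on furniture = £7.52 + £9.55 = £17.07

£17.07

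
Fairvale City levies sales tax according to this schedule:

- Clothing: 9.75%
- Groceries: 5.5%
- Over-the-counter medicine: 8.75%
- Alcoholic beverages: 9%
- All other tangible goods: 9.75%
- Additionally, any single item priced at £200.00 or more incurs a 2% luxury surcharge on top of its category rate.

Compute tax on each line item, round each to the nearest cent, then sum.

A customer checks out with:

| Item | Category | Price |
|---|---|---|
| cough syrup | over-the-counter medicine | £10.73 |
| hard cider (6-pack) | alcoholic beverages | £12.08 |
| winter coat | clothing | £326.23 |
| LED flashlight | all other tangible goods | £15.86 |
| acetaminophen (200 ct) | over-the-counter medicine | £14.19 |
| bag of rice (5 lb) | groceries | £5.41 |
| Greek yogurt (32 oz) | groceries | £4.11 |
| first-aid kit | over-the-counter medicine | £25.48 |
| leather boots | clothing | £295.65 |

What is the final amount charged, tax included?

£790.39

Cough syrup £10.73: over-the-counter medicine → 8.75% → £0.94
Hard cider (6-pack) £12.08: alcoholic beverages → 9% → £1.09
Winter coat £326.23: clothing → 9.75% + 2% surcharge = 11.75% → £38.33
LED flashlight £15.86: all other tangible goods → 9.75% → £1.55
Acetaminophen (200 ct) £14.19: over-the-counter medicine → 8.75% → £1.24
Bag of rice (5 lb) £5.41: groceries → 5.5% → £0.30
Greek yogurt (32 oz) £4.11: groceries → 5.5% → £0.23
First-aid kit £25.48: over-the-counter medicine → 8.75% → £2.23
Leather boots £295.65: clothing → 9.75% + 2% surcharge = 11.75% → £34.74
Subtotal = £709.74; tax = £80.65; total due = £790.39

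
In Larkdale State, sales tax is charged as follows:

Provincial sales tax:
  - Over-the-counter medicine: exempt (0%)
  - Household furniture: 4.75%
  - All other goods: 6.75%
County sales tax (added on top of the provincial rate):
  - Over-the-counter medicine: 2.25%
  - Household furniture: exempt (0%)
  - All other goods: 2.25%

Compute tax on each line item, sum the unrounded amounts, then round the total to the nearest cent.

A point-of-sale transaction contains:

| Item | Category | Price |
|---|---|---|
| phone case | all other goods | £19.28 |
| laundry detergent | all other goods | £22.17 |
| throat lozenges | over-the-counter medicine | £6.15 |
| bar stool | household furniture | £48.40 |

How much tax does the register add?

£6.17

Phone case £19.28: all other goods → 6.75% + 2.25% county = 9% → £1.7352
Laundry detergent £22.17: all other goods → 6.75% + 2.25% county = 9% → £1.9953
Throat lozenges £6.15: over-the-counter medicine → 0% + 2.25% county = 2.25% → £0.138375
Bar stool £48.40: household furniture → 4.75% + 0% county = 4.75% → £2.299
Unrounded tax sum = £6.167875 → £6.17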